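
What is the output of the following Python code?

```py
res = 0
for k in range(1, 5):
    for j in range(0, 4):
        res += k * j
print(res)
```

k=1,j=0: res = 0+0 = 0
k=1,j=1: res = 0+1 = 1
k=1,j=2: res = 1+2 = 3
k=1,j=3: res = 3+3 = 6
k=2,j=0: res = 6+0 = 6
k=2,j=1: res = 6+2 = 8
k=2,j=2: res = 8+4 = 12
k=2,j=3: res = 12+6 = 18
k=3,j=0: res = 18+0 = 18
k=3,j=1: res = 18+3 = 21
k=3,j=2: res = 21+6 = 27
k=3,j=3: res = 27+9 = 36
k=4,j=0: res = 36+0 = 36
k=4,j=1: res = 36+4 = 40
k=4,j=2: res = 40+8 = 48
k=4,j=3: res = 48+12 = 60

60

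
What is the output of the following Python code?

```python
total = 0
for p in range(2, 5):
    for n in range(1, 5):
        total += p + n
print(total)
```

66

p=2,n=1: total = 0+3 = 3
p=2,n=2: total = 3+4 = 7
p=2,n=3: total = 7+5 = 12
p=2,n=4: total = 12+6 = 18
p=3,n=1: total = 18+4 = 22
p=3,n=2: total = 22+5 = 27
p=3,n=3: total = 27+6 = 33
p=3,n=4: total = 33+7 = 40
p=4,n=1: total = 40+5 = 45
p=4,n=2: total = 45+6 = 51
p=4,n=3: total = 51+7 = 58
p=4,n=4: total = 58+8 = 66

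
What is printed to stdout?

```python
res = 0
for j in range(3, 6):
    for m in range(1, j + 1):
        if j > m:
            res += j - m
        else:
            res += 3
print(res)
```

28

j=3,m=1: 3>1, res = 0+2 = 2
j=3,m=2: 3>2, res = 2+1 = 3
j=3,m=3: not 3>3, res = 3+3 = 6
j=4,m=1: 4>1, res = 6+3 = 9
j=4,m=2: 4>2, res = 9+2 = 11
j=4,m=3: 4>3, res = 11+1 = 12
j=4,m=4: not 4>4, res = 12+3 = 15
j=5,m=1: 5>1, res = 15+4 = 19
j=5,m=2: 5>2, res = 19+3 = 22
j=5,m=3: 5>3, res = 22+2 = 24
j=5,m=4: 5>4, res = 24+1 = 25
j=5,m=5: not 5>5, res = 25+3 = 28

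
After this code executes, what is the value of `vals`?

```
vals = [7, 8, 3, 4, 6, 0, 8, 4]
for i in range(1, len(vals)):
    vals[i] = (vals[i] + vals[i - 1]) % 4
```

i=1: vals[1] = (8+7)%4 = 3 → [7, 3, 3, 4, 6, 0, 8, 4]
i=2: vals[2] = (3+3)%4 = 2 → [7, 3, 2, 4, 6, 0, 8, 4]
i=3: vals[3] = (4+2)%4 = 2 → [7, 3, 2, 2, 6, 0, 8, 4]
i=4: vals[4] = (6+2)%4 = 0 → [7, 3, 2, 2, 0, 0, 8, 4]
i=5: vals[5] = (0+0)%4 = 0 → [7, 3, 2, 2, 0, 0, 8, 4]
i=6: vals[6] = (8+0)%4 = 0 → [7, 3, 2, 2, 0, 0, 0, 4]
i=7: vals[7] = (4+0)%4 = 0 → [7, 3, 2, 2, 0, 0, 0, 0]

[7, 3, 2, 2, 0, 0, 0, 0]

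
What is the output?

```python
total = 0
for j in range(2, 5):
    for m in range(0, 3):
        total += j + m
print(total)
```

j=2,m=0: total = 0+2 = 2
j=2,m=1: total = 2+3 = 5
j=2,m=2: total = 5+4 = 9
j=3,m=0: total = 9+3 = 12
j=3,m=1: total = 12+4 = 16
j=3,m=2: total = 16+5 = 21
j=4,m=0: total = 21+4 = 25
j=4,m=1: total = 25+5 = 30
j=4,m=2: total = 30+6 = 36

36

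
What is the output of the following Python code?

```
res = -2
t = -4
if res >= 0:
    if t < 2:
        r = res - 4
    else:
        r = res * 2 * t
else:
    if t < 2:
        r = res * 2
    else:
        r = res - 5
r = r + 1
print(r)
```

-3

res=-2, t=-4
res >= 0 is False; t < 2 is True
→ r = res * 2 = -4
r = (-4)+1 = -3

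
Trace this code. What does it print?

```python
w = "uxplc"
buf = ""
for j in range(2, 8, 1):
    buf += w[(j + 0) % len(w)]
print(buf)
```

j=2: add w[2]='p' → 'p'
j=3: add w[3]='l' → 'pl'
j=4: add w[4]='c' → 'plc'
j=5: add w[0]='u' → 'plcu'
j=6: add w[1]='x' → 'plcux'
j=7: add w[2]='p' → 'plcuxp'

plcuxp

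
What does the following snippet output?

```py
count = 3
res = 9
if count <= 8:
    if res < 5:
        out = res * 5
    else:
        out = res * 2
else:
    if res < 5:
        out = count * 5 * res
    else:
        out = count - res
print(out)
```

count=3, res=9
count <= 8 is True; res < 5 is False
→ out = res * 2 = 18

18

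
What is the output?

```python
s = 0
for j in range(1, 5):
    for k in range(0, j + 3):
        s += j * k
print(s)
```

j=1,k=0: s = 0+0 = 0
j=1,k=1: s = 0+1 = 1
j=1,k=2: s = 1+2 = 3
j=1,k=3: s = 3+3 = 6
j=2,k=0: s = 6+0 = 6
j=2,k=1: s = 6+2 = 8
j=2,k=2: s = 8+4 = 12
j=2,k=3: s = 12+6 = 18
j=2,k=4: s = 18+8 = 26
j=3,k=0: s = 26+0 = 26
j=3,k=1: s = 26+3 = 29
j=3,k=2: s = 29+6 = 35
j=3,k=3: s = 35+9 = 44
j=3,k=4: s = 44+12 = 56
j=3,k=5: s = 56+15 = 71
j=4,k=0: s = 71+0 = 71
j=4,k=1: s = 71+4 = 75
j=4,k=2: s = 75+8 = 83
j=4,k=3: s = 83+12 = 95
j=4,k=4: s = 95+16 = 111
j=4,k=5: s = 111+20 = 131
j=4,k=6: s = 131+24 = 155

155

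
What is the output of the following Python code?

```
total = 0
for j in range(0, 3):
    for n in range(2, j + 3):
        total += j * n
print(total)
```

23

j=0,n=2: total = 0+0 = 0
j=1,n=2: total = 0+2 = 2
j=1,n=3: total = 2+3 = 5
j=2,n=2: total = 5+4 = 9
j=2,n=3: total = 9+6 = 15
j=2,n=4: total = 15+8 = 23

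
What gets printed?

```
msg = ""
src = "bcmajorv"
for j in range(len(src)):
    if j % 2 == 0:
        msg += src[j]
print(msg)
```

j=0: add 'b' → 'b'
j=1: skip
j=2: add 'm' → 'bm'
j=3: skip
j=4: add 'j' → 'bmj'
j=5: skip
j=6: add 'r' → 'bmjr'
j=7: skip

bmjr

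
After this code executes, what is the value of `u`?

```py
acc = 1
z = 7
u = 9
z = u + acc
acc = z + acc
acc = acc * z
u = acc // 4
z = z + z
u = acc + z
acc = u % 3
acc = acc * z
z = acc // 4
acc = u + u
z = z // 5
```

z = 9+1 = 10
acc = 10+1 = 11
acc = 11*10 = 110
u = 110//4 = 27
z = 10+10 = 20
u = 110+20 = 130
acc = 130%3 = 1
acc = 1*20 = 20
z = 20//4 = 5
acc = 130+130 = 260
z = 5//5 = 1

130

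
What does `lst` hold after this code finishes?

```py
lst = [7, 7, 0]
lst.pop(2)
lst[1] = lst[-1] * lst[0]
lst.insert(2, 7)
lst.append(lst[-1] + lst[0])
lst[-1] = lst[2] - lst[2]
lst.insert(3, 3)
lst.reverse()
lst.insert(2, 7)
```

pop(2) removes 0 → [7, 7]
lst[1] = lst[-1]*lst[0] = 7*7 = 49 → [7, 49]
insert 7 at 2 → [7, 49, 7]
append lst[-1]+lst[0] = 7+7 = 14 → [7, 49, 7, 14]
lst[-1] = lst[2]-lst[2] = 7-7 = 0 → [7, 49, 7, 0]
insert 3 at 3 → [7, 49, 7, 3, 0]
reverse → [0, 3, 7, 49, 7]
insert 7 at 2 → [0, 3, 7, 7, 49, 7]

[0, 3, 7, 7, 49, 7]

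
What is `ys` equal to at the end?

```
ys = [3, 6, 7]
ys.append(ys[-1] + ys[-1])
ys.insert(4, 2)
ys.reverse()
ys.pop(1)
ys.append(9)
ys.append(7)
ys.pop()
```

append ys[-1]+ys[-1] = 7+7 = 14 → [3, 6, 7, 14]
insert 2 at 4 → [3, 6, 7, 14, 2]
reverse → [2, 14, 7, 6, 3]
pop(1) removes 14 → [2, 7, 6, 3]
append 9 → [2, 7, 6, 3, 9]
append 7 → [2, 7, 6, 3, 9, 7]
pop() removes 7 → [2, 7, 6, 3, 9]

[2, 7, 6, 3, 9]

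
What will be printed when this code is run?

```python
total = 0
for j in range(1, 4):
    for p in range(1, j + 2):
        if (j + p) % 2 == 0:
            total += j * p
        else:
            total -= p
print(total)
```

j=1,p=1: even sum, total = 0+1 = 1
j=1,p=2: odd sum, total = 1-2 = -1
j=2,p=1: odd sum, total = (-1)-1 = -2
j=2,p=2: even sum, total = (-2)+4 = 2
j=2,p=3: odd sum, total = 2-3 = -1
j=3,p=1: even sum, total = (-1)+3 = 2
j=3,p=2: odd sum, total = 2-2 = 0
j=3,p=3: even sum, total = 0+9 = 9
j=3,p=4: odd sum, total = 9-4 = 5

5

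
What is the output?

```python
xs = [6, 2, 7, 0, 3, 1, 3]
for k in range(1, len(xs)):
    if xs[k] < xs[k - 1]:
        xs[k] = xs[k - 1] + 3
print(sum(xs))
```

k=1: 2<6, xs[1] = 6+3 = 9 → [6, 9, 7, 0, 3, 1, 3]
k=2: 7<9, xs[2] = 9+3 = 12 → [6, 9, 12, 0, 3, 1, 3]
k=3: 0<12, xs[3] = 12+3 = 15 → [6, 9, 12, 15, 3, 1, 3]
k=4: 3<15, xs[4] = 15+3 = 18 → [6, 9, 12, 15, 18, 1, 3]
k=5: 1<18, xs[5] = 18+3 = 21 → [6, 9, 12, 15, 18, 21, 3]
k=6: 3<21, xs[6] = 21+3 = 24 → [6, 9, 12, 15, 18, 21, 24]
sum = 105

105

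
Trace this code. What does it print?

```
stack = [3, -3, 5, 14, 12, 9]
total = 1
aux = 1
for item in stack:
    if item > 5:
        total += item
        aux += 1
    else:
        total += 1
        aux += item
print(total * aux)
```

item=3: not >5, total = 1+1 = 2; aux=4
item=-3: not >5, total = 2+1 = 3; aux=1
item=5: not >5, total = 3+1 = 4; aux=6
item=14: >5, total = 4+14 = 18; aux=7
item=12: >5, total = 18+12 = 30; aux=8
item=9: >5, total = 30+9 = 39; aux=9
total*aux = 39*9 = 351

351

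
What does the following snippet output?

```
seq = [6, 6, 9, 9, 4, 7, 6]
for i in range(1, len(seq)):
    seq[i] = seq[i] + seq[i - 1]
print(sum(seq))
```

191

i=1: seq[1] = 6+6 = 12 → [6, 12, 9, 9, 4, 7, 6]
i=2: seq[2] = 9+12 = 21 → [6, 12, 21, 9, 4, 7, 6]
i=3: seq[3] = 9+21 = 30 → [6, 12, 21, 30, 4, 7, 6]
i=4: seq[4] = 4+30 = 34 → [6, 12, 21, 30, 34, 7, 6]
i=5: seq[5] = 7+34 = 41 → [6, 12, 21, 30, 34, 41, 6]
i=6: seq[6] = 6+41 = 47 → [6, 12, 21, 30, 34, 41, 47]
sum = 191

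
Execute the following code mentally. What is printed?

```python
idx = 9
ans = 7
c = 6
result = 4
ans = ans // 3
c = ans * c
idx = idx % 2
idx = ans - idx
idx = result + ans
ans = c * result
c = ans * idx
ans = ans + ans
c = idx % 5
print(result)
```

4

ans = 7//3 = 2
c = 2*6 = 12
idx = 9%2 = 1
idx = 2-1 = 1
idx = 4+2 = 6
ans = 12*4 = 48
c = 48*6 = 288
ans = 48+48 = 96
c = 6%5 = 1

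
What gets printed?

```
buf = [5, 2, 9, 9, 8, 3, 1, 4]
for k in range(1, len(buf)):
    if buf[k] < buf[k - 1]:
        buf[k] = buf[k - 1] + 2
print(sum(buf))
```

k=1: 2<5, buf[1] = 5+2 = 7 → [5, 7, 9, 9, 8, 3, 1, 4]
k=2: 9>=7, unchanged → [5, 7, 9, 9, 8, 3, 1, 4]
k=3: 9>=9, unchanged → [5, 7, 9, 9, 8, 3, 1, 4]
k=4: 8<9, buf[4] = 9+2 = 11 → [5, 7, 9, 9, 11, 3, 1, 4]
k=5: 3<11, buf[5] = 11+2 = 13 → [5, 7, 9, 9, 11, 13, 1, 4]
k=6: 1<13, buf[6] = 13+2 = 15 → [5, 7, 9, 9, 11, 13, 15, 4]
k=7: 4<15, buf[7] = 15+2 = 17 → [5, 7, 9, 9, 11, 13, 15, 17]
sum = 86

86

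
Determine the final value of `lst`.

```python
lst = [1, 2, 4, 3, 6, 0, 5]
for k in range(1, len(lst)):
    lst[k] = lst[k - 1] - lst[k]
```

k=1: lst[1] = 1-2 = -1 → [1, -1, 4, 3, 6, 0, 5]
k=2: lst[2] = (-1)-4 = -5 → [1, -1, -5, 3, 6, 0, 5]
k=3: lst[3] = (-5)-3 = -8 → [1, -1, -5, -8, 6, 0, 5]
k=4: lst[4] = (-8)-6 = -14 → [1, -1, -5, -8, -14, 0, 5]
k=5: lst[5] = (-14)-0 = -14 → [1, -1, -5, -8, -14, -14, 5]
k=6: lst[6] = (-14)-5 = -19 → [1, -1, -5, -8, -14, -14, -19]

[1, -1, -5, -8, -14, -14, -19]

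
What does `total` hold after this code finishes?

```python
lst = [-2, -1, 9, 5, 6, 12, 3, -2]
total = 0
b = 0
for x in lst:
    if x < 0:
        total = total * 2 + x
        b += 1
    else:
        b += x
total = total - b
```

x=-2: <0, total = 0*2+(-2) = -2; b=1
x=-1: <0, total = (-2)*2+(-1) = -5; b=2
x=9: not <0; b=11
x=5: not <0; b=16
x=6: not <0; b=22
x=12: not <0; b=34
x=3: not <0; b=37
x=-2: <0, total = (-5)*2+(-2) = -12; b=38
total-b = (-12)-38 = -50

-50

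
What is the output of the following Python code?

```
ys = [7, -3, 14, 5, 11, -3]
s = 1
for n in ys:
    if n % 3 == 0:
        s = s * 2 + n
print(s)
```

-5

n=7: not %3==0
n=-3: %3==0, s = 1*2+(-3) = -1
n=14: not %3==0
n=5: not %3==0
n=11: not %3==0
n=-3: %3==0, s = (-1)*2+(-3) = -5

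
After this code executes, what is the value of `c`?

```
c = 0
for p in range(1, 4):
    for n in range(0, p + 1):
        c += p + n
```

p=1,n=0: c = 0+1 = 1
p=1,n=1: c = 1+2 = 3
p=2,n=0: c = 3+2 = 5
p=2,n=1: c = 5+3 = 8
p=2,n=2: c = 8+4 = 12
p=3,n=0: c = 12+3 = 15
p=3,n=1: c = 15+4 = 19
p=3,n=2: c = 19+5 = 24
p=3,n=3: c = 24+6 = 30

30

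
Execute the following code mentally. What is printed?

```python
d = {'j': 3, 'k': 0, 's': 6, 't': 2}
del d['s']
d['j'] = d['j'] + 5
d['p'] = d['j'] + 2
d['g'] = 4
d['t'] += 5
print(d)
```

del 's' → {'j': 3, 'k': 0, 't': 2}
d['j'] = d['j']+5 = 8 → {'j': 8, 'k': 0, 't': 2}
d['p'] = d['j']+2 = 10 → {'j': 8, 'k': 0, 't': 2, 'p': 10}
d['g'] = 4 → {'j': 8, 'k': 0, 't': 2, 'p': 10, 'g': 4}
d['t'] = 2+5 = 7 → {'j': 8, 'k': 0, 't': 7, 'p': 10, 'g': 4}

{'j': 8, 'k': 0, 't': 7, 'p': 10, 'g': 4}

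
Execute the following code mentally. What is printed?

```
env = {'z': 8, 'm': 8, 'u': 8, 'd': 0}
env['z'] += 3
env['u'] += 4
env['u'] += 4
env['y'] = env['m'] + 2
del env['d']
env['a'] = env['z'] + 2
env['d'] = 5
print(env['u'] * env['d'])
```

env['z'] = 8+3 = 11 → {'z': 11, 'm': 8, 'u': 8, 'd': 0}
env['u'] = 8+4 = 12 → {'z': 11, 'm': 8, 'u': 12, 'd': 0}
env['u'] = 12+4 = 16 → {'z': 11, 'm': 8, 'u': 16, 'd': 0}
env['y'] = env['m']+2 = 10 → {'z': 11, 'm': 8, 'u': 16, 'd': 0, 'y': 10}
del 'd' → {'z': 11, 'm': 8, 'u': 16, 'y': 10}
env['a'] = env['z']+2 = 13 → {'z': 11, 'm': 8, 'u': 16, 'y': 10, 'a': 13}
env['d'] = 5 → {'z': 11, 'm': 8, 'u': 16, 'y': 10, 'a': 13, 'd': 5}
env['u']*env['d'] = 16*5 = 80

80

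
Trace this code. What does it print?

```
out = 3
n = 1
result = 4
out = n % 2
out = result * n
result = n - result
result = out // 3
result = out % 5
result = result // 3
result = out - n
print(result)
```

out = 1%2 = 1
out = 4*1 = 4
result = 1-4 = -3
result = 4//3 = 1
result = 4%5 = 4
result = 4//3 = 1
result = 4-1 = 3

3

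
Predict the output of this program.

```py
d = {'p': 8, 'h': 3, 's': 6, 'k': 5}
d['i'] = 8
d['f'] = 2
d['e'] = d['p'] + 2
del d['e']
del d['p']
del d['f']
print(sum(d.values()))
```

d['i'] = 8 → {'p': 8, 'h': 3, 's': 6, 'k': 5, 'i': 8}
d['f'] = 2 → {'p': 8, 'h': 3, 's': 6, 'k': 5, 'i': 8, 'f': 2}
d['e'] = d['p']+2 = 10 → {'p': 8, 'h': 3, 's': 6, 'k': 5, 'i': 8, 'f': 2, 'e': 10}
del 'e' → {'p': 8, 'h': 3, 's': 6, 'k': 5, 'i': 8, 'f': 2}
del 'p' → {'h': 3, 's': 6, 'k': 5, 'i': 8, 'f': 2}
del 'f' → {'h': 3, 's': 6, 'k': 5, 'i': 8}
sum of values = 22

22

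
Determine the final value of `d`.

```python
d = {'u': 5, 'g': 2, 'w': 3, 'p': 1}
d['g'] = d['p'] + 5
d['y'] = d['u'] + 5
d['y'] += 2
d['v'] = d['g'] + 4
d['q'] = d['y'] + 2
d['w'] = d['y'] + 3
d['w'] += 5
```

{'u': 5, 'g': 6, 'w': 20, 'p': 1, 'y': 12, 'v': 10, 'q': 14}

d['g'] = d['p']+5 = 6 → {'u': 5, 'g': 6, 'w': 3, 'p': 1}
d['y'] = d['u']+5 = 10 → {'u': 5, 'g': 6, 'w': 3, 'p': 1, 'y': 10}
d['y'] = 10+2 = 12 → {'u': 5, 'g': 6, 'w': 3, 'p': 1, 'y': 12}
d['v'] = d['g']+4 = 10 → {'u': 5, 'g': 6, 'w': 3, 'p': 1, 'y': 12, 'v': 10}
d['q'] = d['y']+2 = 14 → {'u': 5, 'g': 6, 'w': 3, 'p': 1, 'y': 12, 'v': 10, 'q': 14}
d['w'] = d['y']+3 = 15 → {'u': 5, 'g': 6, 'w': 15, 'p': 1, 'y': 12, 'v': 10, 'q': 14}
d['w'] = 15+5 = 20 → {'u': 5, 'g': 6, 'w': 20, 'p': 1, 'y': 12, 'v': 10, 'q': 14}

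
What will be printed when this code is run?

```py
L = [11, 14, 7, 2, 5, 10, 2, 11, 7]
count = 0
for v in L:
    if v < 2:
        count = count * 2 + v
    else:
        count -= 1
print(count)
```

v=11: not <2, count = 0-1 = -1
v=14: not <2, count = (-1)-1 = -2
v=7: not <2, count = (-2)-1 = -3
v=2: not <2, count = (-3)-1 = -4
v=5: not <2, count = (-4)-1 = -5
v=10: not <2, count = (-5)-1 = -6
v=2: not <2, count = (-6)-1 = -7
v=11: not <2, count = (-7)-1 = -8
v=7: not <2, count = (-8)-1 = -9

-9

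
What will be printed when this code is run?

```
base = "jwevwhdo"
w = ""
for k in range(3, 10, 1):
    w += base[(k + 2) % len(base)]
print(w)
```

hdojwev

k=3: add base[5]='h' → 'h'
k=4: add base[6]='d' → 'hd'
k=5: add base[7]='o' → 'hdo'
k=6: add base[0]='j' → 'hdoj'
k=7: add base[1]='w' → 'hdojw'
k=8: add base[2]='e' → 'hdojwe'
k=9: add base[3]='v' → 'hdojwev'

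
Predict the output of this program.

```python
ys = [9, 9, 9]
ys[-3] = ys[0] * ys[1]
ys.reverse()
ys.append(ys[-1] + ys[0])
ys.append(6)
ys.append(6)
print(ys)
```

ys[-3] = ys[0]*ys[1] = 9*9 = 81 → [81, 9, 9]
reverse → [9, 9, 81]
append ys[-1]+ys[0] = 81+9 = 90 → [9, 9, 81, 90]
append 6 → [9, 9, 81, 90, 6]
append 6 → [9, 9, 81, 90, 6, 6]

[9, 9, 81, 90, 6, 6]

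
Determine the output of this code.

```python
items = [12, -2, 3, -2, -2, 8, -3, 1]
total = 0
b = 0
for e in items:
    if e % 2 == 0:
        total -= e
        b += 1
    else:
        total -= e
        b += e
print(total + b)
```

-9

e=12: even, total = 0-12 = -12; b=1
e=-2: even, total = (-12)-(-2) = -10; b=2
e=3: not even, total = (-10)-3 = -13; b=5
e=-2: even, total = (-13)-(-2) = -11; b=6
e=-2: even, total = (-11)-(-2) = -9; b=7
e=8: even, total = (-9)-8 = -17; b=8
e=-3: not even, total = (-17)-(-3) = -14; b=5
e=1: not even, total = (-14)-1 = -15; b=6
total+b = (-15)+6 = -9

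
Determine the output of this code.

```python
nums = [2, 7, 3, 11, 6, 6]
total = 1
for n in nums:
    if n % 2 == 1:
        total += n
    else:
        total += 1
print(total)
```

n=2: not odd, total = 1+1 = 2
n=7: odd, total = 2+7 = 9
n=3: odd, total = 9+3 = 12
n=11: odd, total = 12+11 = 23
n=6: not odd, total = 23+1 = 24
n=6: not odd, total = 24+1 = 25

25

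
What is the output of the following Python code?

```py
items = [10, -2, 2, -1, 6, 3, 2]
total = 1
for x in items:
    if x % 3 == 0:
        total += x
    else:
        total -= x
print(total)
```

x=10: not %3==0, total = 1-10 = -9
x=-2: not %3==0, total = (-9)-(-2) = -7
x=2: not %3==0, total = (-7)-2 = -9
x=-1: not %3==0, total = (-9)-(-1) = -8
x=6: %3==0, total = (-8)+6 = -2
x=3: %3==0, total = (-2)+3 = 1
x=2: not %3==0, total = 1-2 = -1

-1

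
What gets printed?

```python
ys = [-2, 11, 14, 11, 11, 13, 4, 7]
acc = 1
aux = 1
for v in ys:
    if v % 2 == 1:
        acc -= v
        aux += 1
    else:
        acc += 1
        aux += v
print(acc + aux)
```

v=-2: not odd, acc = 1+1 = 2; aux=-1
v=11: odd, acc = 2-11 = -9; aux=0
v=14: not odd, acc = (-9)+1 = -8; aux=14
v=11: odd, acc = (-8)-11 = -19; aux=15
v=11: odd, acc = (-19)-11 = -30; aux=16
v=13: odd, acc = (-30)-13 = -43; aux=17
v=4: not odd, acc = (-43)+1 = -42; aux=21
v=7: odd, acc = (-42)-7 = -49; aux=22
acc+aux = (-49)+22 = -27

-27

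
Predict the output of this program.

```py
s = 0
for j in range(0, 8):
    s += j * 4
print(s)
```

j=0: s = 0+0*4 = 0
j=1: s = 0+1*4 = 4
j=2: s = 4+2*4 = 12
j=3: s = 12+3*4 = 24
j=4: s = 24+4*4 = 40
j=5: s = 40+5*4 = 60
j=6: s = 60+6*4 = 84
j=7: s = 84+7*4 = 112

112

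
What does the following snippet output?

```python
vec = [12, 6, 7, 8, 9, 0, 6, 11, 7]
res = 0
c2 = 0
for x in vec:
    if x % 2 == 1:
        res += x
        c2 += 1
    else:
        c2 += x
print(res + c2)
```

x=12: not odd; c2=12
x=6: not odd; c2=18
x=7: odd, res = 0+7 = 7; c2=19
x=8: not odd; c2=27
x=9: odd, res = 7+9 = 16; c2=28
x=0: not odd; c2=28
x=6: not odd; c2=34
x=11: odd, res = 16+11 = 27; c2=35
x=7: odd, res = 27+7 = 34; c2=36
res+c2 = 34+36 = 70

70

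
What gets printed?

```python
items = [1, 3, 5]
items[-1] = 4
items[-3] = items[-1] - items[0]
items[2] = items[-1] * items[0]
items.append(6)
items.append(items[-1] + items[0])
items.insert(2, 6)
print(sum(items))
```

39

items[-1] = 4 → [1, 3, 4]
items[-3] = items[-1]-items[0] = 4-1 = 3 → [3, 3, 4]
items[2] = items[-1]*items[0] = 4*3 = 12 → [3, 3, 12]
append 6 → [3, 3, 12, 6]
append items[-1]+items[0] = 6+3 = 9 → [3, 3, 12, 6, 9]
insert 6 at 2 → [3, 3, 6, 12, 6, 9]
sum = 39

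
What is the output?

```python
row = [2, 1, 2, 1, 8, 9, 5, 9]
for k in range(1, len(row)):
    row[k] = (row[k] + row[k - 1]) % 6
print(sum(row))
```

k=1: row[1] = (1+2)%6 = 3 → [2, 3, 2, 1, 8, 9, 5, 9]
k=2: row[2] = (2+3)%6 = 5 → [2, 3, 5, 1, 8, 9, 5, 9]
k=3: row[3] = (1+5)%6 = 0 → [2, 3, 5, 0, 8, 9, 5, 9]
k=4: row[4] = (8+0)%6 = 2 → [2, 3, 5, 0, 2, 9, 5, 9]
k=5: row[5] = (9+2)%6 = 5 → [2, 3, 5, 0, 2, 5, 5, 9]
k=6: row[6] = (5+5)%6 = 4 → [2, 3, 5, 0, 2, 5, 4, 9]
k=7: row[7] = (9+4)%6 = 1 → [2, 3, 5, 0, 2, 5, 4, 1]
sum = 22

22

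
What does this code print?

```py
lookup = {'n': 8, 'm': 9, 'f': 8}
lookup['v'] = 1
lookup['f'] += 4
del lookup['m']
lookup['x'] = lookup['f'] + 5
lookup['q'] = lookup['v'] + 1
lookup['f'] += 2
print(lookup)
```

lookup['v'] = 1 → {'n': 8, 'm': 9, 'f': 8, 'v': 1}
lookup['f'] = 8+4 = 12 → {'n': 8, 'm': 9, 'f': 12, 'v': 1}
del 'm' → {'n': 8, 'f': 12, 'v': 1}
lookup['x'] = lookup['f']+5 = 17 → {'n': 8, 'f': 12, 'v': 1, 'x': 17}
lookup['q'] = lookup['v']+1 = 2 → {'n': 8, 'f': 12, 'v': 1, 'x': 17, 'q': 2}
lookup['f'] = 12+2 = 14 → {'n': 8, 'f': 14, 'v': 1, 'x': 17, 'q': 2}

{'n': 8, 'f': 14, 'v': 1, 'x': 17, 'q': 2}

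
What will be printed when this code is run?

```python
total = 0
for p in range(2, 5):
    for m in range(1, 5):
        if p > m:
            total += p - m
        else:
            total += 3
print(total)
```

p=2,m=1: 2>1, total = 0+1 = 1
p=2,m=2: not 2>2, total = 1+3 = 4
p=2,m=3: not 2>3, total = 4+3 = 7
p=2,m=4: not 2>4, total = 7+3 = 10
p=3,m=1: 3>1, total = 10+2 = 12
p=3,m=2: 3>2, total = 12+1 = 13
p=3,m=3: not 3>3, total = 13+3 = 16
p=3,m=4: not 3>4, total = 16+3 = 19
p=4,m=1: 4>1, total = 19+3 = 22
p=4,m=2: 4>2, total = 22+2 = 24
p=4,m=3: 4>3, total = 24+1 = 25
p=4,m=4: not 4>4, total = 25+3 = 28

28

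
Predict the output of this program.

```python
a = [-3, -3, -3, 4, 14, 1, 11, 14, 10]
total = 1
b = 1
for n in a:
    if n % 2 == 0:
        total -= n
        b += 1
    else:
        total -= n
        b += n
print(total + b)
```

-36

n=-3: not even, total = 1-(-3) = 4; b=-2
n=-3: not even, total = 4-(-3) = 7; b=-5
n=-3: not even, total = 7-(-3) = 10; b=-8
n=4: even, total = 10-4 = 6; b=-7
n=14: even, total = 6-14 = -8; b=-6
n=1: not even, total = (-8)-1 = -9; b=-5
n=11: not even, total = (-9)-11 = -20; b=6
n=14: even, total = (-20)-14 = -34; b=7
n=10: even, total = (-34)-10 = -44; b=8
total+b = (-44)+8 = -36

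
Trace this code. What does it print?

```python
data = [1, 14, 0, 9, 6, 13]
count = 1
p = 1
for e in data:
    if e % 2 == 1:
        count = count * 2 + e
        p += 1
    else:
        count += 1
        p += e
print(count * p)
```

e=1: odd, count = 1*2+1 = 3; p=2
e=14: not odd, count = 3+1 = 4; p=16
e=0: not odd, count = 4+1 = 5; p=16
e=9: odd, count = 5*2+9 = 19; p=17
e=6: not odd, count = 19+1 = 20; p=23
e=13: odd, count = 20*2+13 = 53; p=24
count*p = 53*24 = 1272

1272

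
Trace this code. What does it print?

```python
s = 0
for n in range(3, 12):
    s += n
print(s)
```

63

n=3: s = 0+3 = 3
n=4: s = 3+4 = 7
n=5: s = 7+5 = 12
n=6: s = 12+6 = 18
n=7: s = 18+7 = 25
n=8: s = 25+8 = 33
n=9: s = 33+9 = 42
n=10: s = 42+10 = 52
n=11: s = 52+11 = 63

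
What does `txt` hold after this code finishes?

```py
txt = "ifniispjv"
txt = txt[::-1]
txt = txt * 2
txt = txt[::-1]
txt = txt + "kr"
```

reverse → 'vjpsiinfi'
repeat ×2 → 'vjpsiinfivjpsiinfi'
reverse → 'ifniispjvifniispjv'
+ 'kr' → 'ifniispjvifniispjvkr'

'ifniispjvifniispjvkr'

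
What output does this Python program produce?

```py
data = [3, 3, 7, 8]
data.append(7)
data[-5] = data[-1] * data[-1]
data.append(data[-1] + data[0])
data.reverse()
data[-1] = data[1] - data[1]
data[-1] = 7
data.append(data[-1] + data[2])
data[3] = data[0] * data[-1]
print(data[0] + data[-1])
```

append 7 → [3, 3, 7, 8, 7]
data[-5] = data[-1]*data[-1] = 7*7 = 49 → [49, 3, 7, 8, 7]
append data[-1]+data[0] = 7+49 = 56 → [49, 3, 7, 8, 7, 56]
reverse → [56, 7, 8, 7, 3, 49]
data[-1] = data[1]-data[1] = 7-7 = 0 → [56, 7, 8, 7, 3, 0]
data[-1] = 7 → [56, 7, 8, 7, 3, 7]
append data[-1]+data[2] = 7+8 = 15 → [56, 7, 8, 7, 3, 7, 15]
data[3] = data[0]*data[-1] = 56*15 = 840 → [56, 7, 8, 840, 3, 7, 15]
data[0]+data[-1] = 56+15 = 71

71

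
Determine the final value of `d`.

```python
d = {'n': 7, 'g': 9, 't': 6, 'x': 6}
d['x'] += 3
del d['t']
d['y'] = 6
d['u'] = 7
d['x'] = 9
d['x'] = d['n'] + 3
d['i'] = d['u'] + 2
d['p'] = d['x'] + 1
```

d['x'] = 6+3 = 9 → {'n': 7, 'g': 9, 't': 6, 'x': 9}
del 't' → {'n': 7, 'g': 9, 'x': 9}
d['y'] = 6 → {'n': 7, 'g': 9, 'x': 9, 'y': 6}
d['u'] = 7 → {'n': 7, 'g': 9, 'x': 9, 'y': 6, 'u': 7}
d['x'] = 9 → {'n': 7, 'g': 9, 'x': 9, 'y': 6, 'u': 7}
d['x'] = d['n']+3 = 10 → {'n': 7, 'g': 9, 'x': 10, 'y': 6, 'u': 7}
d['i'] = d['u']+2 = 9 → {'n': 7, 'g': 9, 'x': 10, 'y': 6, 'u': 7, 'i': 9}
d['p'] = d['x']+1 = 11 → {'n': 7, 'g': 9, 'x': 10, 'y': 6, 'u': 7, 'i': 9, 'p': 11}

{'n': 7, 'g': 9, 'x': 10, 'y': 6, 'u': 7, 'i': 9, 'p': 11}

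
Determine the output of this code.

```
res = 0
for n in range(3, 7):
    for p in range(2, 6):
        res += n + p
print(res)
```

128

n=3,p=2: res = 0+5 = 5
n=3,p=3: res = 5+6 = 11
n=3,p=4: res = 11+7 = 18
n=3,p=5: res = 18+8 = 26
n=4,p=2: res = 26+6 = 32
n=4,p=3: res = 32+7 = 39
n=4,p=4: res = 39+8 = 47
n=4,p=5: res = 47+9 = 56
n=5,p=2: res = 56+7 = 63
n=5,p=3: res = 63+8 = 71
n=5,p=4: res = 71+9 = 80
n=5,p=5: res = 80+10 = 90
n=6,p=2: res = 90+8 = 98
n=6,p=3: res = 98+9 = 107
n=6,p=4: res = 107+10 = 117
n=6,p=5: res = 117+11 = 128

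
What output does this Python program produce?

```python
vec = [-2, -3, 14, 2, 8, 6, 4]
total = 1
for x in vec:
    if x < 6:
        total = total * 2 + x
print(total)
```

x=-2: <6, total = 1*2+(-2) = 0
x=-3: <6, total = 0*2+(-3) = -3
x=14: not <6
x=2: <6, total = (-3)*2+2 = -4
x=8: not <6
x=6: not <6
x=4: <6, total = (-4)*2+4 = -4

-4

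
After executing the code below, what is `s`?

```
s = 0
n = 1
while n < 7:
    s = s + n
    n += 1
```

n=1: s = 0+1 = 1
n=2: s = 1+2 = 3
n=3: s = 3+3 = 6
n=4: s = 6+4 = 10
n=5: s = 10+5 = 15
n=6: s = 15+6 = 21

21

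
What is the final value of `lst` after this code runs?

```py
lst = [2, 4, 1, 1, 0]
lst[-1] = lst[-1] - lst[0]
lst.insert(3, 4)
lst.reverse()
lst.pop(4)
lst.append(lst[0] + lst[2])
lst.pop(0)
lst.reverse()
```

[2, 2, 1, 4, 1]

lst[-1] = lst[-1]-lst[0] = 0-2 = -2 → [2, 4, 1, 1, -2]
insert 4 at 3 → [2, 4, 1, 4, 1, -2]
reverse → [-2, 1, 4, 1, 4, 2]
pop(4) removes 4 → [-2, 1, 4, 1, 2]
append lst[0]+lst[2] = (-2)+4 = 2 → [-2, 1, 4, 1, 2, 2]
pop(0) removes -2 → [1, 4, 1, 2, 2]
reverse → [2, 2, 1, 4, 1]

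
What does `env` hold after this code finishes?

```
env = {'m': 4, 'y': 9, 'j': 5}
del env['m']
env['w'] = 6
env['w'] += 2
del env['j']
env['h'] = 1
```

{'y': 9, 'w': 8, 'h': 1}

del 'm' → {'y': 9, 'j': 5}
env['w'] = 6 → {'y': 9, 'j': 5, 'w': 6}
env['w'] = 6+2 = 8 → {'y': 9, 'j': 5, 'w': 8}
del 'j' → {'y': 9, 'w': 8}
env['h'] = 1 → {'y': 9, 'w': 8, 'h': 1}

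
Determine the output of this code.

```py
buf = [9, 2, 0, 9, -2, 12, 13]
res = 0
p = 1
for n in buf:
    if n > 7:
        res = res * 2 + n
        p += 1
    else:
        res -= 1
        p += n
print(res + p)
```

n=9: >7, res = 0*2+9 = 9; p=2
n=2: not >7, res = 9-1 = 8; p=4
n=0: not >7, res = 8-1 = 7; p=4
n=9: >7, res = 7*2+9 = 23; p=5
n=-2: not >7, res = 23-1 = 22; p=3
n=12: >7, res = 22*2+12 = 56; p=4
n=13: >7, res = 56*2+13 = 125; p=5
res+p = 125+5 = 130

130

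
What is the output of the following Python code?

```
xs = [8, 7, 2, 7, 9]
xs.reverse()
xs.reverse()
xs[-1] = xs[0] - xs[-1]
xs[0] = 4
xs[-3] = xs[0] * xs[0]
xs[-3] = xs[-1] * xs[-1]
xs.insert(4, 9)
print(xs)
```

[4, 7, 1, 7, 9, -1]

reverse → [9, 7, 2, 7, 8]
reverse → [8, 7, 2, 7, 9]
xs[-1] = xs[0]-xs[-1] = 8-9 = -1 → [8, 7, 2, 7, -1]
xs[0] = 4 → [4, 7, 2, 7, -1]
xs[-3] = xs[0]*xs[0] = 4*4 = 16 → [4, 7, 16, 7, -1]
xs[-3] = xs[-1]*xs[-1] = (-1)*(-1) = 1 → [4, 7, 1, 7, -1]
insert 9 at 4 → [4, 7, 1, 7, 9, -1]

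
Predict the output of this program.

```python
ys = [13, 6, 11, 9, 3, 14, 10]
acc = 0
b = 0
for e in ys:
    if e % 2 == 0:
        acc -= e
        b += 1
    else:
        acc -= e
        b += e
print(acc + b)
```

e=13: not even, acc = 0-13 = -13; b=13
e=6: even, acc = (-13)-6 = -19; b=14
e=11: not even, acc = (-19)-11 = -30; b=25
e=9: not even, acc = (-30)-9 = -39; b=34
e=3: not even, acc = (-39)-3 = -42; b=37
e=14: even, acc = (-42)-14 = -56; b=38
e=10: even, acc = (-56)-10 = -66; b=39
acc+b = (-66)+39 = -27

-27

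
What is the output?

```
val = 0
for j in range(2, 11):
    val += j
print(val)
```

j=2: val = 0+2 = 2
j=3: val = 2+3 = 5
j=4: val = 5+4 = 9
j=5: val = 9+5 = 14
j=6: val = 14+6 = 20
j=7: val = 20+7 = 27
j=8: val = 27+8 = 35
j=9: val = 35+9 = 44
j=10: val = 44+10 = 54

54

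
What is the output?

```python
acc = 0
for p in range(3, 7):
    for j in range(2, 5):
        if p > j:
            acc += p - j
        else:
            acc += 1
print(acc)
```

22

p=3,j=2: 3>2, acc = 0+1 = 1
p=3,j=3: not 3>3, acc = 1+1 = 2
p=3,j=4: not 3>4, acc = 2+1 = 3
p=4,j=2: 4>2, acc = 3+2 = 5
p=4,j=3: 4>3, acc = 5+1 = 6
p=4,j=4: not 4>4, acc = 6+1 = 7
p=5,j=2: 5>2, acc = 7+3 = 10
p=5,j=3: 5>3, acc = 10+2 = 12
p=5,j=4: 5>4, acc = 12+1 = 13
p=6,j=2: 6>2, acc = 13+4 = 17
p=6,j=3: 6>3, acc = 17+3 = 20
p=6,j=4: 6>4, acc = 20+2 = 22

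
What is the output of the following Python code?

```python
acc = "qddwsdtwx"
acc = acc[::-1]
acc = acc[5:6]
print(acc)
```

w

reverse → 'xwtdswddq'
slice [5:6] → 'w'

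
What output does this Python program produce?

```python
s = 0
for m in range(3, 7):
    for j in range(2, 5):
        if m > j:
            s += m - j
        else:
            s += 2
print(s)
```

25

m=3,j=2: 3>2, s = 0+1 = 1
m=3,j=3: not 3>3, s = 1+2 = 3
m=3,j=4: not 3>4, s = 3+2 = 5
m=4,j=2: 4>2, s = 5+2 = 7
m=4,j=3: 4>3, s = 7+1 = 8
m=4,j=4: not 4>4, s = 8+2 = 10
m=5,j=2: 5>2, s = 10+3 = 13
m=5,j=3: 5>3, s = 13+2 = 15
m=5,j=4: 5>4, s = 15+1 = 16
m=6,j=2: 6>2, s = 16+4 = 20
m=6,j=3: 6>3, s = 20+3 = 23
m=6,j=4: 6>4, s = 23+2 = 25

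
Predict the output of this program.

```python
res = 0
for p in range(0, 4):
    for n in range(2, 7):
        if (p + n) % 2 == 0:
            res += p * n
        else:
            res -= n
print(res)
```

p=0,n=2: even sum, res = 0+0 = 0
p=0,n=3: odd sum, res = 0-3 = -3
p=0,n=4: even sum, res = (-3)+0 = -3
p=0,n=5: odd sum, res = (-3)-5 = -8
p=0,n=6: even sum, res = (-8)+0 = -8
p=1,n=2: odd sum, res = (-8)-2 = -10
p=1,n=3: even sum, res = (-10)+3 = -7
p=1,n=4: odd sum, res = (-7)-4 = -11
p=1,n=5: even sum, res = (-11)+5 = -6
p=1,n=6: odd sum, res = (-6)-6 = -12
p=2,n=2: even sum, res = (-12)+4 = -8
p=2,n=3: odd sum, res = (-8)-3 = -11
p=2,n=4: even sum, res = (-11)+8 = -3
p=2,n=5: odd sum, res = (-3)-5 = -8
p=2,n=6: even sum, res = (-8)+12 = 4
p=3,n=2: odd sum, res = 4-2 = 2
p=3,n=3: even sum, res = 2+9 = 11
p=3,n=4: odd sum, res = 11-4 = 7
p=3,n=5: even sum, res = 7+15 = 22
p=3,n=6: odd sum, res = 22-6 = 16

16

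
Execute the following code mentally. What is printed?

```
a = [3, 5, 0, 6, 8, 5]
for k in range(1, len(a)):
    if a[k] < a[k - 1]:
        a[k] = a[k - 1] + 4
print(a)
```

k=1: 5>=3, unchanged → [3, 5, 0, 6, 8, 5]
k=2: 0<5, a[2] = 5+4 = 9 → [3, 5, 9, 6, 8, 5]
k=3: 6<9, a[3] = 9+4 = 13 → [3, 5, 9, 13, 8, 5]
k=4: 8<13, a[4] = 13+4 = 17 → [3, 5, 9, 13, 17, 5]
k=5: 5<17, a[5] = 17+4 = 21 → [3, 5, 9, 13, 17, 21]

[3, 5, 9, 13, 17, 21]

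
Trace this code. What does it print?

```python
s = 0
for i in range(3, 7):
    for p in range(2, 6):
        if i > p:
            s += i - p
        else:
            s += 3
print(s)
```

38

i=3,p=2: 3>2, s = 0+1 = 1
i=3,p=3: not 3>3, s = 1+3 = 4
i=3,p=4: not 3>4, s = 4+3 = 7
i=3,p=5: not 3>5, s = 7+3 = 10
i=4,p=2: 4>2, s = 10+2 = 12
i=4,p=3: 4>3, s = 12+1 = 13
i=4,p=4: not 4>4, s = 13+3 = 16
i=4,p=5: not 4>5, s = 16+3 = 19
i=5,p=2: 5>2, s = 19+3 = 22
i=5,p=3: 5>3, s = 22+2 = 24
i=5,p=4: 5>4, s = 24+1 = 25
i=5,p=5: not 5>5, s = 25+3 = 28
i=6,p=2: 6>2, s = 28+4 = 32
i=6,p=3: 6>3, s = 32+3 = 35
i=6,p=4: 6>4, s = 35+2 = 37
i=6,p=5: 6>5, s = 37+1 = 38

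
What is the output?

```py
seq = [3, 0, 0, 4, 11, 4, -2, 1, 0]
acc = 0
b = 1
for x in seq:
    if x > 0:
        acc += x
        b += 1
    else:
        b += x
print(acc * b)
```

x=3: >0, acc = 0+3 = 3; b=2
x=0: not >0; b=2
x=0: not >0; b=2
x=4: >0, acc = 3+4 = 7; b=3
x=11: >0, acc = 7+11 = 18; b=4
x=4: >0, acc = 18+4 = 22; b=5
x=-2: not >0; b=3
x=1: >0, acc = 22+1 = 23; b=4
x=0: not >0; b=4
acc*b = 23*4 = 92

92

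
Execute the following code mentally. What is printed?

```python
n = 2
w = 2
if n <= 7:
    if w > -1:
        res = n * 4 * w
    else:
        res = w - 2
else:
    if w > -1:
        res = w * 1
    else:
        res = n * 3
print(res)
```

16

n=2, w=2
n <= 7 is True; w > -1 is True
→ res = n * 4 * w = 16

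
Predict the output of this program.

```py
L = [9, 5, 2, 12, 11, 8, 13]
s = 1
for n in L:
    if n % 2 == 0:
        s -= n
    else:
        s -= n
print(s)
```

-59

n=9: not even, s = 1-9 = -8
n=5: not even, s = (-8)-5 = -13
n=2: even, s = (-13)-2 = -15
n=12: even, s = (-15)-12 = -27
n=11: not even, s = (-27)-11 = -38
n=8: even, s = (-38)-8 = -46
n=13: not even, s = (-46)-13 = -59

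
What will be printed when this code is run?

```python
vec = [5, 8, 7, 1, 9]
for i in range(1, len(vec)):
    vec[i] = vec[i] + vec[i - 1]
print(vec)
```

i=1: vec[1] = 8+5 = 13 → [5, 13, 7, 1, 9]
i=2: vec[2] = 7+13 = 20 → [5, 13, 20, 1, 9]
i=3: vec[3] = 1+20 = 21 → [5, 13, 20, 21, 9]
i=4: vec[4] = 9+21 = 30 → [5, 13, 20, 21, 30]

[5, 13, 20, 21, 30]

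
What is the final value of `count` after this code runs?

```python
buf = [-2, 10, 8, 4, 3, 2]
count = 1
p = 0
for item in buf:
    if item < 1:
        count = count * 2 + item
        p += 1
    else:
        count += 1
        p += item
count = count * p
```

item=-2: <1, count = 1*2+(-2) = 0; p=1
item=10: not <1, count = 0+1 = 1; p=11
item=8: not <1, count = 1+1 = 2; p=19
item=4: not <1, count = 2+1 = 3; p=23
item=3: not <1, count = 3+1 = 4; p=26
item=2: not <1, count = 4+1 = 5; p=28
count*p = 5*28 = 140

140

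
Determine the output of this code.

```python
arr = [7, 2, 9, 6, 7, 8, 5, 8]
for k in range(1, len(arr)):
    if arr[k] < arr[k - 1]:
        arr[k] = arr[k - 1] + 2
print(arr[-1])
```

19

k=1: 2<7, arr[1] = 7+2 = 9 → [7, 9, 9, 6, 7, 8, 5, 8]
k=2: 9>=9, unchanged → [7, 9, 9, 6, 7, 8, 5, 8]
k=3: 6<9, arr[3] = 9+2 = 11 → [7, 9, 9, 11, 7, 8, 5, 8]
k=4: 7<11, arr[4] = 11+2 = 13 → [7, 9, 9, 11, 13, 8, 5, 8]
k=5: 8<13, arr[5] = 13+2 = 15 → [7, 9, 9, 11, 13, 15, 5, 8]
k=6: 5<15, arr[6] = 15+2 = 17 → [7, 9, 9, 11, 13, 15, 17, 8]
k=7: 8<17, arr[7] = 17+2 = 19 → [7, 9, 9, 11, 13, 15, 17, 19]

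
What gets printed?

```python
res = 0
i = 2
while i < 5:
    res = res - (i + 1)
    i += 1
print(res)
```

i=2: res = 0-3 = -3
i=3: res = (-3)-4 = -7
i=4: res = (-7)-5 = -12

-12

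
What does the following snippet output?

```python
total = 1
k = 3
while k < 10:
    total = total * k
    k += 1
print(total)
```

k=3: total = 1*3 = 3
k=4: total = 3*4 = 12
k=5: total = 12*5 = 60
k=6: total = 60*6 = 360
k=7: total = 360*7 = 2520
k=8: total = 2520*8 = 20160
k=9: total = 20160*9 = 181440

181440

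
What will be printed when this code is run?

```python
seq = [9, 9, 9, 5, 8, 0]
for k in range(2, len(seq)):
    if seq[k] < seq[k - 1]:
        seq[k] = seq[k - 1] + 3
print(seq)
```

[9, 9, 9, 12, 15, 18]

k=2: 9>=9, unchanged → [9, 9, 9, 5, 8, 0]
k=3: 5<9, seq[3] = 9+3 = 12 → [9, 9, 9, 12, 8, 0]
k=4: 8<12, seq[4] = 12+3 = 15 → [9, 9, 9, 12, 15, 0]
k=5: 0<15, seq[5] = 15+3 = 18 → [9, 9, 9, 12, 15, 18]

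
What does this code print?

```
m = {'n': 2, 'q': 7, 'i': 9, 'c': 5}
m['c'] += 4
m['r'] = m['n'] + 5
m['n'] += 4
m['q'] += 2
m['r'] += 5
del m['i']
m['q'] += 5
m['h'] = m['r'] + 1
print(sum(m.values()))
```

m['c'] = 5+4 = 9 → {'n': 2, 'q': 7, 'i': 9, 'c': 9}
m['r'] = m['n']+5 = 7 → {'n': 2, 'q': 7, 'i': 9, 'c': 9, 'r': 7}
m['n'] = 2+4 = 6 → {'n': 6, 'q': 7, 'i': 9, 'c': 9, 'r': 7}
m['q'] = 7+2 = 9 → {'n': 6, 'q': 9, 'i': 9, 'c': 9, 'r': 7}
m['r'] = 7+5 = 12 → {'n': 6, 'q': 9, 'i': 9, 'c': 9, 'r': 12}
del 'i' → {'n': 6, 'q': 9, 'c': 9, 'r': 12}
m['q'] = 9+5 = 14 → {'n': 6, 'q': 14, 'c': 9, 'r': 12}
m['h'] = m['r']+1 = 13 → {'n': 6, 'q': 14, 'c': 9, 'r': 12, 'h': 13}
sum of values = 54

54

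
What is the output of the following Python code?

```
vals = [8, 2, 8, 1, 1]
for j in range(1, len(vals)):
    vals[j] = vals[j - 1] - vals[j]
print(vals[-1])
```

j=1: vals[1] = 8-2 = 6 → [8, 6, 8, 1, 1]
j=2: vals[2] = 6-8 = -2 → [8, 6, -2, 1, 1]
j=3: vals[3] = (-2)-1 = -3 → [8, 6, -2, -3, 1]
j=4: vals[4] = (-3)-1 = -4 → [8, 6, -2, -3, -4]

-4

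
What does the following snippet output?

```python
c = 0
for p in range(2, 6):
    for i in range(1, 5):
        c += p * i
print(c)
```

p=2,i=1: c = 0+2 = 2
p=2,i=2: c = 2+4 = 6
p=2,i=3: c = 6+6 = 12
p=2,i=4: c = 12+8 = 20
p=3,i=1: c = 20+3 = 23
p=3,i=2: c = 23+6 = 29
p=3,i=3: c = 29+9 = 38
p=3,i=4: c = 38+12 = 50
p=4,i=1: c = 50+4 = 54
p=4,i=2: c = 54+8 = 62
p=4,i=3: c = 62+12 = 74
p=4,i=4: c = 74+16 = 90
p=5,i=1: c = 90+5 = 95
p=5,i=2: c = 95+10 = 105
p=5,i=3: c = 105+15 = 120
p=5,i=4: c = 120+20 = 140

140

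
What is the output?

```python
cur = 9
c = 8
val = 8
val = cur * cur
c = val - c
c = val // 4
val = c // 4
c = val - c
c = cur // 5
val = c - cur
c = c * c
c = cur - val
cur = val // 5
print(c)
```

val = 9*9 = 81
c = 81-8 = 73
c = 81//4 = 20
val = 20//4 = 5
c = 5-20 = -15
c = 9//5 = 1
val = 1-9 = -8
c = 1*1 = 1
c = 9-(-8) = 17
cur = (-8)//5 = -2

17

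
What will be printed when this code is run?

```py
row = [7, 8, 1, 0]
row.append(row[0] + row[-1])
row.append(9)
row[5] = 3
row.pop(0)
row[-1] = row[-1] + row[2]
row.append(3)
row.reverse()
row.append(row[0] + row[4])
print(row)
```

append row[0]+row[-1] = 7+0 = 7 → [7, 8, 1, 0, 7]
append 9 → [7, 8, 1, 0, 7, 9]
row[5] = 3 → [7, 8, 1, 0, 7, 3]
pop(0) removes 7 → [8, 1, 0, 7, 3]
row[-1] = row[-1]+row[2] = 3+0 = 3 → [8, 1, 0, 7, 3]
append 3 → [8, 1, 0, 7, 3, 3]
reverse → [3, 3, 7, 0, 1, 8]
append row[0]+row[4] = 3+1 = 4 → [3, 3, 7, 0, 1, 8, 4]

[3, 3, 7, 0, 1, 8, 4]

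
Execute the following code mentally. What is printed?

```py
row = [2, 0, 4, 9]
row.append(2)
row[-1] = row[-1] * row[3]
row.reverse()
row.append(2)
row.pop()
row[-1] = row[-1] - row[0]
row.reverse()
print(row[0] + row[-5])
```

-32

append 2 → [2, 0, 4, 9, 2]
row[-1] = row[-1]*row[3] = 2*9 = 18 → [2, 0, 4, 9, 18]
reverse → [18, 9, 4, 0, 2]
append 2 → [18, 9, 4, 0, 2, 2]
pop() removes 2 → [18, 9, 4, 0, 2]
row[-1] = row[-1]-row[0] = 2-18 = -16 → [18, 9, 4, 0, -16]
reverse → [-16, 0, 4, 9, 18]
row[0]+row[-5] = (-16)+(-16) = -32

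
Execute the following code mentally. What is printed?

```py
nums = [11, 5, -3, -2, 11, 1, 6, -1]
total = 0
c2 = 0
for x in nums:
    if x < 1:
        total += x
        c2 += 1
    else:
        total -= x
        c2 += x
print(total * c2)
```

x=11: not <1, total = 0-11 = -11; c2=11
x=5: not <1, total = (-11)-5 = -16; c2=16
x=-3: <1, total = (-16)+(-3) = -19; c2=17
x=-2: <1, total = (-19)+(-2) = -21; c2=18
x=11: not <1, total = (-21)-11 = -32; c2=29
x=1: not <1, total = (-32)-1 = -33; c2=30
x=6: not <1, total = (-33)-6 = -39; c2=36
x=-1: <1, total = (-39)+(-1) = -40; c2=37
total*c2 = (-40)*37 = -1480

-1480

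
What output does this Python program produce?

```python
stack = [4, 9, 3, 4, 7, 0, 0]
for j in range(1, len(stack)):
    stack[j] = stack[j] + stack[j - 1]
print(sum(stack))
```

134

j=1: stack[1] = 9+4 = 13 → [4, 13, 3, 4, 7, 0, 0]
j=2: stack[2] = 3+13 = 16 → [4, 13, 16, 4, 7, 0, 0]
j=3: stack[3] = 4+16 = 20 → [4, 13, 16, 20, 7, 0, 0]
j=4: stack[4] = 7+20 = 27 → [4, 13, 16, 20, 27, 0, 0]
j=5: stack[5] = 0+27 = 27 → [4, 13, 16, 20, 27, 27, 0]
j=6: stack[6] = 0+27 = 27 → [4, 13, 16, 20, 27, 27, 27]
sum = 134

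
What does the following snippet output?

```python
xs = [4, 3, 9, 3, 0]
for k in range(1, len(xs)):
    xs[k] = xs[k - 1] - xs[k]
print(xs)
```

k=1: xs[1] = 4-3 = 1 → [4, 1, 9, 3, 0]
k=2: xs[2] = 1-9 = -8 → [4, 1, -8, 3, 0]
k=3: xs[3] = (-8)-3 = -11 → [4, 1, -8, -11, 0]
k=4: xs[4] = (-11)-0 = -11 → [4, 1, -8, -11, -11]

[4, 1, -8, -11, -11]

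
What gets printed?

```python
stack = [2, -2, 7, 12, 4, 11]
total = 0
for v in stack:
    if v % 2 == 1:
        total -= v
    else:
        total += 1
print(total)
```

v=2: not odd, total = 0+1 = 1
v=-2: not odd, total = 1+1 = 2
v=7: odd, total = 2-7 = -5
v=12: not odd, total = (-5)+1 = -4
v=4: not odd, total = (-4)+1 = -3
v=11: odd, total = (-3)-11 = -14

-14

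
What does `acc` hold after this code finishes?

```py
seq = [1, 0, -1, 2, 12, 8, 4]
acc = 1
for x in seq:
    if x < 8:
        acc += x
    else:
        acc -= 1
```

x=1: <8, acc = 1+1 = 2
x=0: <8, acc = 2+0 = 2
x=-1: <8, acc = 2+(-1) = 1
x=2: <8, acc = 1+2 = 3
x=12: not <8, acc = 3-1 = 2
x=8: not <8, acc = 2-1 = 1
x=4: <8, acc = 1+4 = 5

5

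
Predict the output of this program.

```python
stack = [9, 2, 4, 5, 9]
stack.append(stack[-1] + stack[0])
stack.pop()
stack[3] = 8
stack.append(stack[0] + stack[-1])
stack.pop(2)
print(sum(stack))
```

append stack[-1]+stack[0] = 9+9 = 18 → [9, 2, 4, 5, 9, 18]
pop() removes 18 → [9, 2, 4, 5, 9]
stack[3] = 8 → [9, 2, 4, 8, 9]
append stack[0]+stack[-1] = 9+9 = 18 → [9, 2, 4, 8, 9, 18]
pop(2) removes 4 → [9, 2, 8, 9, 18]
sum = 46

46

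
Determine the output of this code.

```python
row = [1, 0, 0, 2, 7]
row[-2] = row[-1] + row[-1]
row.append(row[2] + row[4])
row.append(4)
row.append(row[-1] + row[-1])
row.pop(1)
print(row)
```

row[-2] = row[-1]+row[-1] = 7+7 = 14 → [1, 0, 0, 14, 7]
append row[2]+row[4] = 0+7 = 7 → [1, 0, 0, 14, 7, 7]
append 4 → [1, 0, 0, 14, 7, 7, 4]
append row[-1]+row[-1] = 4+4 = 8 → [1, 0, 0, 14, 7, 7, 4, 8]
pop(1) removes 0 → [1, 0, 14, 7, 7, 4, 8]

[1, 0, 14, 7, 7, 4, 8]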